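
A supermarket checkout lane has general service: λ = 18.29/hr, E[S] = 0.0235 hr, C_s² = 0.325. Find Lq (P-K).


ρ = λ·E[S] = 18.29·0.0235 = 0.4298
Lq = ρ²(1+C_s²)/(2(1−ρ)) = 0.1847·(1+0.325)/(2·0.5702)
= 0.1847·1.3250/1.1404 = 0.21465

Final: 0.21465


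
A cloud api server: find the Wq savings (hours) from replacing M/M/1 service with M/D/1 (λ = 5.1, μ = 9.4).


ρ = 5.1/9.4 = 0.5426
Wq(M/M/1) = ρ/(μ−λ) = 0.5426/4.30 = 0.12618 hr
Wq(M/D/1) = ρ/(2(μ−λ)) = 0.06309 hr
Savings = 0.12618 − 0.06309 = 0.06309 hr

Final: 0.06309 hr


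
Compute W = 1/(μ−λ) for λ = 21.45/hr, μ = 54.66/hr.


W = 1/(μ−λ) = 1/(54.66 − 21.45) = 1/33.21 = 0.03011 hr

Final: 0.03011 hr


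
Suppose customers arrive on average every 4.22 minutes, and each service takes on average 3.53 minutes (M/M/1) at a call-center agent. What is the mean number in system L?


λ = 60/4.22 = 14.2180 /hr
μ = 60/3.53 = 16.9972 /hr
ρ = λ/μ = 14.2180/16.9972 = 0.8365
L = ρ/(1−ρ) = 0.8365/0.1635 = 5.1159

Final: 5.1159


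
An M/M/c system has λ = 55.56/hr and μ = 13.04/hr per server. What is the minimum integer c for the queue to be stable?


Stability requires cμ > λ ⇔ c > λ/μ.
λ/μ = 55.56/13.04 = 4.2607
Minimum integer c = ⌊4.2607⌋ + 1 = 5
Check: 5·13.04 = 65.20 > 55.56, while 4·13.04 = 52.16 ≤ 55.56

Final: 5 servers


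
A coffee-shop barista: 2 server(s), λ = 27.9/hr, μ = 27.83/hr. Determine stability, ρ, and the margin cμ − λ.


Total capacity cμ = 2·27.83 = 55.66/hr
ρ = λ/(cμ) = 27.9/55.66 = 0.5013
Stable ⇔ ρ < 1: YES
Spare capacity = cμ − λ = 55.66 − 27.9 = 27.76/hr

Final: ρ = 0.5013; stable; margin = 27.76/hr


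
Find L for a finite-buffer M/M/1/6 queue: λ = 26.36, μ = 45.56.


ρ = 26.36/45.56 = 0.5786
L = ρ[1 − (K+1)ρ^K + Kρ^(K+1)] / [(1−ρ)(1−ρ^(K+1))]
Numerator: 0.5786·(1 − 7·0.037512 + 6·0.021704) = 0.501996
Denominator: (0.4214)·(0.978296) = 0.412276
L = 0.501996/0.412276 = 1.2176

Final: 1.2176


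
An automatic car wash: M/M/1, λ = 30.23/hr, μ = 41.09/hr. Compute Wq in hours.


ρ = 30.23/41.09 = 0.7357
Wq = ρ/(μ−λ) = 0.7357/(41.09 − 30.23) = 0.7357/10.86 = 0.06774 hr

Final: 0.06774 hr


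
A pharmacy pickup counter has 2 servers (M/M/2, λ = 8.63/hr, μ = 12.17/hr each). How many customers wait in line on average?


a = λ/μ = 0.7091; ρ = a/2 = 0.3546
P₀ = 0.476494
Lq = P₀·a^c·ρ / (c!·(1−ρ)²) = 0.476494·0.50285·0.3546/(2·0.41659)
= 0.10196

Final: 0.10196


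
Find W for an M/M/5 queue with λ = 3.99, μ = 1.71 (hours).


a = 2.3333; ρ = 0.4667; P₀ = 0.095341
Lq = P₀·a^c·ρ/(c!(1−ρ)²) = 0.09016
Wq = Lq/λ = 0.09016/3.99 = 0.02260 hr
W = Wq + 1/μ = 0.02260 + 0.58480 = 0.60739 hr

Final: 0.60739 hr


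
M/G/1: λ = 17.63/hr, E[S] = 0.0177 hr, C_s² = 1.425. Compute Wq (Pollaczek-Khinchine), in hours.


ρ = λ·E[S] = 17.63·0.0177 = 0.3121
E[S²] = E[S]²(1+C_s²) = 0.0177²·(1+1.425) = 0.0007597
Wq = λ·E[S²]/(2(1−ρ)) = 17.63·0.0007597/(2·0.6879) = 0.009735 hr

Final: 0.009735 hr


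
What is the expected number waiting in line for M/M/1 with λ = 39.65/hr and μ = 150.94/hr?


ρ = 39.65/150.94 = 0.2627
Lq = ρ²/(1−ρ) = 0.06900/0.7373 = 0.09359

Final: 0.09359


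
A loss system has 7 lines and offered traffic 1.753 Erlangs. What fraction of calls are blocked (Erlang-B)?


B(c,a) = (a^c/c!) / Σ_{k=0}^{c} a^k/k!
a^7/7! = 0.010094
Σ terms (k=0..7): 1.00000 + 1.75300 + 1.53650 + 0.89783 + 0.39347 + 0.13795 + 0.04031 + 0.01009 = 5.769160
B = 0.010094/5.769160 = 0.001750

Final: 0.001750


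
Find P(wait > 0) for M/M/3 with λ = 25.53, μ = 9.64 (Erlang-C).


a = λ/μ = 2.6483; ρ = a/3 = 0.8828
P₀ = 0.029793 (from M/M/c formula)
C(c,a) = [a^c/(c!(1−ρ))]·P₀ = [18.57468/(6·0.1172)]·0.029793
= 26.41002·0.029793 = 0.786827

Final: 0.786827


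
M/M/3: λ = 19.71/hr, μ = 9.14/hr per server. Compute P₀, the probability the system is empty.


a = λ/μ = 19.71/9.14 = 2.1565; ρ = a/c = 0.7188
Σ_{k=0}^{2} a^k/k! (terms k=0..2) = 1.00000 + 2.15646 + 2.32515 = 5.48160
Tail: a^3/(3!(1−ρ)) = 10.02816/(6·0.2812) = 5.94406
P₀ = 1/(5.48160 + 5.94406) = 1/11.42566 = 0.087522

Final: 0.087522


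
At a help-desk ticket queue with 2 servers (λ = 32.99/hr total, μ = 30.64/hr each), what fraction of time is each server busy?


ρ = λ/(cμ) = 32.99/(2·30.64) = 32.99/61.28 = 0.5383

Final: 0.5383


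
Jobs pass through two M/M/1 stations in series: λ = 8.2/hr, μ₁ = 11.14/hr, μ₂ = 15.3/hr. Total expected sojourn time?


Each node sees arrival rate λ = 8.2/hr (tandem ⇒ throughput preserved).
W₁ = 1/(μ₁−λ) = 1/(11.14−8.2) = 0.34014 hr
W₂ = 1/(μ₂−λ) = 1/(15.3−8.2) = 0.14085 hr
W_total = W₁ + W₂ = 0.34014 + 0.14085 = 0.48098 hr

Final: 0.48098 hr


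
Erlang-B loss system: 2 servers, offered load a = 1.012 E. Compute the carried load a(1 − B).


B(2,1.012) = 0.202875 (Erlang-B)
Carried load = a(1 − B) = 1.012·(1 − 0.202875) = 1.012·0.797125 = 0.8067 E

Final: 0.8067 Erlangs


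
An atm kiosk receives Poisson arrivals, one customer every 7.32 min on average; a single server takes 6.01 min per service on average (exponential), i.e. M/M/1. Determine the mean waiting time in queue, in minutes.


λ = 60/7.32 = 8.1967 /hr
μ = 60/6.01 = 9.9834 /hr
ρ = λ/μ = 8.1967/9.9834 = 0.8210
Wq = ρ/(μ−λ) = 0.8210/(9.9834−8.1967) = 0.45954 hr
In minutes: 0.45954·60 = 27.573 min

Final: 27.573 min


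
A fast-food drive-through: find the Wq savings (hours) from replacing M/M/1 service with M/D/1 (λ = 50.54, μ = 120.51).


ρ = 50.54/120.51 = 0.4194
Wq(M/M/1) = ρ/(μ−λ) = 0.4194/69.97 = 0.005994 hr
Wq(M/D/1) = ρ/(2(μ−λ)) = 0.002997 hr
Savings = 0.005994 − 0.002997 = 0.002997 hr

Final: 0.002997 hr


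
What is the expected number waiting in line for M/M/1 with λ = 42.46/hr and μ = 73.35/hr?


ρ = 42.46/73.35 = 0.5789
Lq = ρ²/(1−ρ) = 0.3351/0.4211 = 0.7957

Final: 0.7957


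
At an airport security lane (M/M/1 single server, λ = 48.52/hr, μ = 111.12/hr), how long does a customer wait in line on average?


ρ = 48.52/111.12 = 0.4366
Wq = ρ/(μ−λ) = 0.4366/(111.12 − 48.52) = 0.4366/62.60 = 0.006975 hr

Final: 0.006975 hr


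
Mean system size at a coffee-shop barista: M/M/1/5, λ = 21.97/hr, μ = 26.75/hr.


ρ = 21.97/26.75 = 0.8213
L = ρ[1 − (K+1)ρ^K + Kρ^(K+1)] / [(1−ρ)(1−ρ^(K+1))]
Numerator: 0.8213·(1 − 6·0.373707 + 5·0.306929) = 0.240152
Denominator: (0.1787)·(0.693071) = 0.123846
L = 0.240152/0.123846 = 1.9391

Final: 1.9391


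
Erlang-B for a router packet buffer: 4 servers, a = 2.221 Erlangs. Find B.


B(c,a) = (a^c/c!) / Σ_{k=0}^{c} a^k/k!
a^4/4! = 1.013872
Σ terms (k=0..4): 1.00000 + 2.22100 + 2.46642 + 1.82597 + 1.01387 = 8.527265
B = 1.013872/8.527265 = 0.118898

Final: 0.118898


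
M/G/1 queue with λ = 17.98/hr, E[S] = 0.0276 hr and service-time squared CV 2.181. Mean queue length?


ρ = λ·E[S] = 17.98·0.0276 = 0.4962
Lq = ρ²(1+C_s²)/(2(1−ρ)) = 0.2463·(1+2.181)/(2·0.5038)
= 0.2463·3.1810/1.0075 = 0.77753

Final: 0.77753


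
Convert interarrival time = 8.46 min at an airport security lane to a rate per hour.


λ = 1/(interarrival time) in consistent units.
1 hour = 60 min, so λ = 60/8.46 = 7.0922 per hour

Final: 7.0922 /hr


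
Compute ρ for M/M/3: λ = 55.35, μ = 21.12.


ρ = λ/(cμ) = 55.35/(3·21.12) = 55.35/63.36 = 0.8736

Final: 0.8736


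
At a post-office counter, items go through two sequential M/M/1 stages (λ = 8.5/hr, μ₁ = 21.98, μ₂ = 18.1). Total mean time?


Each node sees arrival rate λ = 8.5/hr (tandem ⇒ throughput preserved).
W₁ = 1/(μ₁−λ) = 1/(21.98−8.5) = 0.07418 hr
W₂ = 1/(μ₂−λ) = 1/(18.1−8.5) = 0.10417 hr
W_total = W₁ + W₂ = 0.07418 + 0.10417 = 0.17835 hr

Final: 0.17835 hr


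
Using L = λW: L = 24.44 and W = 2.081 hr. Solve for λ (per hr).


λ = L/W = 24.44/2.081 = 11.7444 /hr

Final: 11.7444 /hr


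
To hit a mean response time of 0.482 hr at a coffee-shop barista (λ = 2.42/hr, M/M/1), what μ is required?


W = 1/(μ−λ) ⇒ μ − λ = 1/W = 1/0.482 = 2.0747
μ = λ + 1/W = 2.42 + 2.0747 = 4.4947 per hr

Final: 4.4947 /hr


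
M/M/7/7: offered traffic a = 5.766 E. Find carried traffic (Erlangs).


B(7,5.766) = 0.169808 (Erlang-B)
Carried load = a(1 − B) = 5.766·(1 − 0.169808) = 5.766·0.830192 = 4.7869 E

Final: 4.7869 Erlangs


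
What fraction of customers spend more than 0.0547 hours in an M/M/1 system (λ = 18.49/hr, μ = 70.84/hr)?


W ~ Exponential(μ−λ) for M/M/1.
μ − λ = 70.84 − 18.49 = 52.3500
P(W > t) = e^{−(μ−λ)t} = e^{−2.8635} = 0.057066

Final: 0.057066


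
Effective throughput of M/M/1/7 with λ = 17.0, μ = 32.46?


ρ = 0.5237; P_K = (1−ρ)ρ^7/(1−ρ^8) = 0.005176
λ_eff = λ(1 − P_K) = 17.0·(1 − 0.005176) = 17.0·0.994824 = 16.9120 /hr

Final: 16.9120 /hr


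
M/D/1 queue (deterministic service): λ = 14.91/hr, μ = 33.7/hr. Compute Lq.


ρ = 14.91/33.7 = 0.4424
M/D/1: Lq = ρ²/(2(1−ρ)) = 0.1957/(2·0.5576) = 0.17554

Final: 0.17554


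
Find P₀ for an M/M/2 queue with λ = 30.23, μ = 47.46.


a = λ/μ = 30.23/47.46 = 0.6370; ρ = a/c = 0.3185
Σ_{k=0}^{1} a^k/k! (terms k=0..1) = 1.00000 + 0.63696 = 1.63696
Tail: a^2/(2!(1−ρ)) = 0.40571/(2·0.6815) = 0.29765
P₀ = 1/(1.63696 + 0.29765) = 1/1.93461 = 0.516900

Final: 0.516900


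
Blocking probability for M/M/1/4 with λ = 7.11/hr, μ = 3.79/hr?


ρ = λ/μ = 7.11/3.79 = 1.8760
P_K = (1−ρ)ρ^K/(1−ρ^(K+1)) = (-0.8760·12.385729)/(1 − 23.235496)
= -10.849768/-22.235496 = 0.487948

Final: 0.487948


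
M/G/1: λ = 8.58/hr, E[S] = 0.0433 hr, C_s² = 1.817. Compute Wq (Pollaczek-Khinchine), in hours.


ρ = λ·E[S] = 8.58·0.0433 = 0.3715
E[S²] = E[S]²(1+C_s²) = 0.0433²·(1+1.817) = 0.005282
Wq = λ·E[S²]/(2(1−ρ)) = 8.58·0.005282/(2·0.6285) = 0.03605 hr

Final: 0.03605 hr


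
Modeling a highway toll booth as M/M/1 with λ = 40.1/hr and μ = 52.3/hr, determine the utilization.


ρ = λ/μ = 40.1/52.3 = 0.7667

Final: 0.7667


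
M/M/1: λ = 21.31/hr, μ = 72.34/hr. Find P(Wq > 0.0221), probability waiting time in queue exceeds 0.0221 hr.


ρ = 21.31/72.34 = 0.2946
P(Wq > t) = ρ·e^{−(μ−λ)t} = 0.2946·e^{−1.1278}
= 0.2946·0.323757 = 0.095373

Final: 0.095373


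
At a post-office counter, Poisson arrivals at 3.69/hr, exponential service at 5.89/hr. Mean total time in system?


W = 1/(μ−λ) = 1/(5.89 − 3.69) = 1/2.20 = 0.4545 hr

Final: 0.4545 hr


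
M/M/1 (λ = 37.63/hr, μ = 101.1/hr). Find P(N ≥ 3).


ρ = 37.63/101.1 = 0.3722
P(N ≥ n) = ρ^n = 0.3722^3 = 0.051564

Final: 0.051564


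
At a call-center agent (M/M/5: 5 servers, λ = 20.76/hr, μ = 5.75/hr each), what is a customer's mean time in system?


a = 3.6104; ρ = 0.7221; P₀ = 0.022499
Lq = P₀·a^c·ρ/(c!(1−ρ)²) = 1.07534
Wq = Lq/λ = 1.07534/20.76 = 0.05180 hr
W = Wq + 1/μ = 0.05180 + 0.17391 = 0.22571 hr

Final: 0.22571 hr


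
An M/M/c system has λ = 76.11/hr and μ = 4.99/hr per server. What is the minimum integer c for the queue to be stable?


Stability requires cμ > λ ⇔ c > λ/μ.
λ/μ = 76.11/4.99 = 15.2525
Minimum integer c = ⌊15.2525⌋ + 1 = 16
Check: 16·4.99 = 79.84 > 76.11, while 15·4.99 = 74.85 ≤ 76.11

Final: 16 servers


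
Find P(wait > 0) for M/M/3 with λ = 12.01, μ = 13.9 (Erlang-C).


a = λ/μ = 0.8640; ρ = a/3 = 0.2880
P₀ = 0.418709 (from M/M/c formula)
C(c,a) = [a^c/(c!(1−ρ))]·P₀ = [0.64504/(6·0.7120)]·0.418709
= 0.15099·0.418709 = 0.063222

Final: 0.063222


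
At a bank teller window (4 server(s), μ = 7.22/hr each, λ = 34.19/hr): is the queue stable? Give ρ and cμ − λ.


Total capacity cμ = 4·7.22 = 28.88/hr
ρ = λ/(cμ) = 34.19/28.88 = 1.1839
Stable ⇔ ρ < 1: NO
Spare capacity = cμ − λ = 28.88 − 34.19 = -5.31/hr

Final: ρ = 1.1839; unstable; margin = -5.31/hr


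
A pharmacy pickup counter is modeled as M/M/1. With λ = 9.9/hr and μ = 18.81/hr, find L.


ρ = λ/μ = 9.9/18.81 = 0.5263
L = ρ/(1−ρ) = 0.5263/(1 − 0.5263) = 0.5263/0.4737 = 1.1111

Final: 1.1111


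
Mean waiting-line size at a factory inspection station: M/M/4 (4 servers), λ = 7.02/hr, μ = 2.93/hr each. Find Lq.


a = λ/μ = 2.3959; ρ = a/4 = 0.5990
P₀ = 0.083458
Lq = P₀·a^c·ρ / (c!·(1−ρ)²) = 0.083458·32.95171·0.5990/(24·0.16082)
= 0.42678

Final: 0.42678


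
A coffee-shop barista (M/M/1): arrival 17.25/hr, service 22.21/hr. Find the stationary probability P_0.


ρ = 17.25/22.21 = 0.7767
P_n = (1−ρ)·ρ^n = (1 − 0.7767)·0.7767^0 = 0.2233·1.000000 = 0.223323

Final: 0.223323


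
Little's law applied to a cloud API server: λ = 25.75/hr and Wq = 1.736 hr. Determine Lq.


Lq = λWq = 25.75·1.736 = 44.7020

Final: 44.7020


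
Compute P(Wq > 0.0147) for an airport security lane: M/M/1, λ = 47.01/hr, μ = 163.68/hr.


ρ = 47.01/163.68 = 0.2872
P(Wq > t) = ρ·e^{−(μ−λ)t} = 0.2872·e^{−1.7150}
= 0.2872·0.179955 = 0.051684

Final: 0.051684


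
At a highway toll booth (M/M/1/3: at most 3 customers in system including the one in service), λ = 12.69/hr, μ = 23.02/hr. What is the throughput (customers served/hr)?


ρ = 0.5513; P_K = (1−ρ)ρ^3/(1−ρ^4) = 0.082822
λ_eff = λ(1 − P_K) = 12.69·(1 − 0.082822) = 12.69·0.917178 = 11.6390 /hr

Final: 11.6390 /hr


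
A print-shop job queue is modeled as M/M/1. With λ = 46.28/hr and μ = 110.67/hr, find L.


ρ = λ/μ = 46.28/110.67 = 0.4182
L = ρ/(1−ρ) = 0.4182/(1 − 0.4182) = 0.4182/0.5818 = 0.7187

Final: 0.7187


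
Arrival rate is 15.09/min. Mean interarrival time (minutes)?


Mean interarrival time = 1/λ = 1/15.09 minute = 0.06627 minute
In minutes: 0.06627 × 1 = 0.06627 min

Final: 0.06627 min


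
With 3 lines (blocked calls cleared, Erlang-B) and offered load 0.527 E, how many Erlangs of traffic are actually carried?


B(3,0.527) = 0.014432 (Erlang-B)
Carried load = a(1 − B) = 0.527·(1 − 0.014432) = 0.527·0.985568 = 0.5194 E

Final: 0.5194 Erlangs


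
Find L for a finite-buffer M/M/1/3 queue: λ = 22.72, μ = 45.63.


ρ = 22.72/45.63 = 0.4979
L = ρ[1 − (K+1)ρ^K + Kρ^(K+1)] / [(1−ρ)(1−ρ^(K+1))]
Numerator: 0.4979·(1 − 4·0.123445 + 3·0.061466) = 0.343870
Denominator: (0.5021)·(0.938534) = 0.471221
L = 0.343870/0.471221 = 0.7297

Final: 0.7297


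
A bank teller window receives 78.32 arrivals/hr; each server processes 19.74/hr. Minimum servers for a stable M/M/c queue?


Stability requires cμ > λ ⇔ c > λ/μ.
λ/μ = 78.32/19.74 = 3.9676
Minimum integer c = ⌊3.9676⌋ + 1 = 4
Check: 4·19.74 = 78.96 > 78.32, while 3·19.74 = 59.22 ≤ 78.32

Final: 4 servers


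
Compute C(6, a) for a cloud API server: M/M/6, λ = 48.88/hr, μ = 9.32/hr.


a = λ/μ = 5.2446; ρ = a/6 = 0.8741
P₀ = 0.002957 (from M/M/c formula)
C(c,a) = [a^c/(c!(1−ρ))]·P₀ = [20810.94058/(720·0.1259)]·0.002957
= 229.59040·0.002957 = 0.678813

Final: 0.678813


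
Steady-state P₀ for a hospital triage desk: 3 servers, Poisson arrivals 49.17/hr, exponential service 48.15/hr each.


a = λ/μ = 49.17/48.15 = 1.0212; ρ = a/c = 0.3404
Σ_{k=0}^{2} a^k/k! (terms k=0..2) = 1.00000 + 1.02118 + 0.52141 = 2.54259
Tail: a^3/(3!(1−ρ)) = 1.06491/(6·0.6596) = 0.26908
P₀ = 1/(2.54259 + 0.26908) = 1/2.81167 = 0.355661

Final: 0.355661


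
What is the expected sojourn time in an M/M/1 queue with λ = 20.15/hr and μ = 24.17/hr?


W = 1/(μ−λ) = 1/(24.17 − 20.15) = 1/4.02 = 0.2488 hr

Final: 0.2488 hr


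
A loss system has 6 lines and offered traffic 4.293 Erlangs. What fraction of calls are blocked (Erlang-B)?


B(c,a) = (a^c/c!) / Σ_{k=0}^{c} a^k/k!
a^6/6! = 8.694264
Σ terms (k=0..6): 1.00000 + 4.29300 + 9.21492 + 13.18656 + 14.15247 + 12.15131 + 8.69426 = 62.692531
B = 8.694264/62.692531 = 0.138681

Final: 0.138681


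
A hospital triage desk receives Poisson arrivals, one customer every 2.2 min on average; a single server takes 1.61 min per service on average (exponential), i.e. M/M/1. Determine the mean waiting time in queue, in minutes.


λ = 60/2.2 = 27.2727 /hr
μ = 60/1.61 = 37.2671 /hr
ρ = λ/μ = 27.2727/37.2671 = 0.7318
Wq = ρ/(μ−λ) = 0.7318/(37.2671−27.2727) = 0.07322 hr
In minutes: 0.07322·60 = 4.393 min

Final: 4.393 min


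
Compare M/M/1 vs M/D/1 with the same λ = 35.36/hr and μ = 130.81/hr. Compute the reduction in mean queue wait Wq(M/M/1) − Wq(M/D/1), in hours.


ρ = 35.36/130.81 = 0.2703
Wq(M/M/1) = ρ/(μ−λ) = 0.2703/95.45 = 0.002832 hr
Wq(M/D/1) = ρ/(2(μ−λ)) = 0.001416 hr
Savings = 0.002832 − 0.001416 = 0.001416 hr

Final: 0.001416 hr


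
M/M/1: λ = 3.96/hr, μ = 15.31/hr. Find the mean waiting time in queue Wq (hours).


ρ = 3.96/15.31 = 0.2587
Wq = ρ/(μ−λ) = 0.2587/(15.31 − 3.96) = 0.2587/11.35 = 0.02279 hr

Final: 0.02279 hr


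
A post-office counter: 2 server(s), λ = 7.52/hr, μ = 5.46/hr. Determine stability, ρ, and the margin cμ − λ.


Total capacity cμ = 2·5.46 = 10.92/hr
ρ = λ/(cμ) = 7.52/10.92 = 0.6886
Stable ⇔ ρ < 1: YES
Spare capacity = cμ − λ = 10.92 − 7.52 = 3.40/hr

Final: ρ = 0.6886; stable; margin = 3.40/hr


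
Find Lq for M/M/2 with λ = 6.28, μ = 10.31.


a = λ/μ = 0.6091; ρ = a/2 = 0.3046
P₀ = 0.533086
Lq = P₀·a^c·ρ / (c!·(1−ρ)²) = 0.533086·0.37102·0.3046/(2·0.48364)
= 0.06228

Final: 0.06228


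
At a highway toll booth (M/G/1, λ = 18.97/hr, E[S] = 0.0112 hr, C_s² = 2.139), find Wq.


ρ = λ·E[S] = 18.97·0.0112 = 0.2125
E[S²] = E[S]²(1+C_s²) = 0.0112²·(1+2.139) = 0.0003938
Wq = λ·E[S²]/(2(1−ρ)) = 18.97·0.0003938/(2·0.7875) = 0.004742 hr

Final: 0.004742 hr


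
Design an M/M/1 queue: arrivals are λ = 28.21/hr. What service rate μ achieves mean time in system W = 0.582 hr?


W = 1/(μ−λ) ⇒ μ − λ = 1/W = 1/0.582 = 1.7182
μ = λ + 1/W = 28.21 + 1.7182 = 29.9282 per hr

Final: 29.9282 /hr


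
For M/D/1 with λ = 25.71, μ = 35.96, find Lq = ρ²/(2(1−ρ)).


ρ = 25.71/35.96 = 0.7150
M/D/1: Lq = ρ²/(2(1−ρ)) = 0.5112/(2·0.2850) = 0.89667

Final: 0.89667


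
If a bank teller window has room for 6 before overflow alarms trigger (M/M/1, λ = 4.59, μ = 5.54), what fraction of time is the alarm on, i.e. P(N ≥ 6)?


ρ = 4.59/5.54 = 0.8285
P(N ≥ n) = ρ^n = 0.8285^6 = 0.323458

Final: 0.323458


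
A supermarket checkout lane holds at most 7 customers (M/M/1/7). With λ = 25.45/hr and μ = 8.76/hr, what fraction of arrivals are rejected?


ρ = λ/μ = 25.45/8.76 = 2.9053
P_K = (1−ρ)ρ^K/(1−ρ^(K+1)) = (-1.9053·1746.971273)/(1 − 5075.390285)
= -3328.419012/-5074.390285 = 0.655925

Final: 0.655925


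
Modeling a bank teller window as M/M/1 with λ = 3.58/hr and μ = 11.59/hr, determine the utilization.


ρ = λ/μ = 3.58/11.59 = 0.3089

Final: 0.3089


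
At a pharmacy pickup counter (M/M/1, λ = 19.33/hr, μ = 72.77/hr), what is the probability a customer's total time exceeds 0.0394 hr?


W ~ Exponential(μ−λ) for M/M/1.
μ − λ = 72.77 − 19.33 = 53.4400
P(W > t) = e^{−(μ−λ)t} = e^{−2.1055} = 0.121780

Final: 0.121780


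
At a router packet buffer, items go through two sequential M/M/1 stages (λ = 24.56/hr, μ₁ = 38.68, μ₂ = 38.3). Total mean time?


Each node sees arrival rate λ = 24.56/hr (tandem ⇒ throughput preserved).
W₁ = 1/(μ₁−λ) = 1/(38.68−24.56) = 0.07082 hr
W₂ = 1/(μ₂−λ) = 1/(38.3−24.56) = 0.07278 hr
W_total = W₁ + W₂ = 0.07082 + 0.07278 = 0.14360 hr

Final: 0.14360 hr


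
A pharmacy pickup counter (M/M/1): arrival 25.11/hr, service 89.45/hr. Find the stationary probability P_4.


ρ = 25.11/89.45 = 0.2807
P_n = (1−ρ)·ρ^n = (1 − 0.2807)·0.2807^4 = 0.7193·0.006210 = 0.004466

Final: 0.004466


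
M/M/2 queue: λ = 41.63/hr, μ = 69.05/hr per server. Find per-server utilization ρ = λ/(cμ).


ρ = λ/(cμ) = 41.63/(2·69.05) = 41.63/138.10 = 0.3014

Final: 0.3014


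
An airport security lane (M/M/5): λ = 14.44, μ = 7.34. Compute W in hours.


a = 1.9673; ρ = 0.3935; P₀ = 0.138880
Lq = P₀·a^c·ρ/(c!(1−ρ)²) = 0.03648
Wq = Lq/λ = 0.03648/14.44 = 0.002526 hr
W = Wq + 1/μ = 0.002526 + 0.13624 = 0.13877 hr

Final: 0.13877 hr


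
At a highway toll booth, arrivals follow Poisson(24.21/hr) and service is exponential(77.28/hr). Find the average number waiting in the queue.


ρ = 24.21/77.28 = 0.3133
Lq = ρ²/(1−ρ) = 0.09814/0.6867 = 0.1429

Final: 0.1429


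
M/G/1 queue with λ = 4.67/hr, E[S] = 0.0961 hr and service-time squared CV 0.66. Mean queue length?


ρ = λ·E[S] = 4.67·0.0961 = 0.4488
Lq = ρ²(1+C_s²)/(2(1−ρ)) = 0.2014·(1+0.66)/(2·0.5512)
= 0.2014·1.6600/1.1024 = 0.30328

Final: 0.30328


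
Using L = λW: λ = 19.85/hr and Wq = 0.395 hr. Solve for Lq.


Lq = λWq = 19.85·0.395 = 7.8408

Final: 7.8408


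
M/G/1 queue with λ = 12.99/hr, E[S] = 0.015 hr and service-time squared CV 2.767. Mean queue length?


ρ = λ·E[S] = 12.99·0.015 = 0.1948
Lq = ρ²(1+C_s²)/(2(1−ρ)) = 0.03797·(1+2.767)/(2·0.8052)
= 0.03797·3.7670/1.6103 = 0.08882

Final: 0.08882


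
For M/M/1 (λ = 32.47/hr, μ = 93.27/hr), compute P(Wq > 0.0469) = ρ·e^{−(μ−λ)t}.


ρ = 32.47/93.27 = 0.3481
P(Wq > t) = ρ·e^{−(μ−λ)t} = 0.3481·e^{−2.8515}
= 0.3481·0.057756 = 0.020107

Final: 0.020107


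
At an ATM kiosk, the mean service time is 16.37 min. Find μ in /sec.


μ = 1/(service time) in consistent units.
1 second = 0.0166667 min, so μ = 0.0166667/16.37 = 0.001018 per second

Final: 0.001018 /sec


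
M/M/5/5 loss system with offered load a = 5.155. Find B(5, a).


B(c,a) = (a^c/c!) / Σ_{k=0}^{c} a^k/k!
a^5/5! = 30.336264
Σ terms (k=0..5): 1.00000 + 5.15500 + 13.28701 + 22.83152 + 29.42412 + 30.33626 = 102.033910
B = 30.336264/102.033910 = 0.297316

Final: 0.297316


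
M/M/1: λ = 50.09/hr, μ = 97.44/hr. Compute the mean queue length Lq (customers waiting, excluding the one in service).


ρ = 50.09/97.44 = 0.5141
Lq = ρ²/(1−ρ) = 0.2643/0.4859 = 0.5438

Final: 0.5438


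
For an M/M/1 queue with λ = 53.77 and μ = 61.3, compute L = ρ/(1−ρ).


ρ = λ/μ = 53.77/61.3 = 0.8772
L = ρ/(1−ρ) = 0.8772/(1 − 0.8772) = 0.8772/0.1228 = 7.1408

Final: 7.1408


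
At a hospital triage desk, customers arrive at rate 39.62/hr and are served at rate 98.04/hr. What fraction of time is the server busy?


ρ = λ/μ = 39.62/98.04 = 0.4041

Final: 0.4041


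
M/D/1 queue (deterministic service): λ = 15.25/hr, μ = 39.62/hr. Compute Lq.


ρ = 15.25/39.62 = 0.3849
M/D/1: Lq = ρ²/(2(1−ρ)) = 0.1482/(2·0.6151) = 0.12043

Final: 0.12043


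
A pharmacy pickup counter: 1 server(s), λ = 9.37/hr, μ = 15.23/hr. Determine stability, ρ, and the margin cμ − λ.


Total capacity cμ = 1·15.23 = 15.23/hr
ρ = λ/(cμ) = 9.37/15.23 = 0.6152
Stable ⇔ ρ < 1: YES
Spare capacity = cμ − λ = 15.23 − 9.37 = 5.86/hr

Final: ρ = 0.6152; stable; margin = 5.86/hr


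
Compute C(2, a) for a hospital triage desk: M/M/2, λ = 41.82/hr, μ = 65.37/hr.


a = λ/μ = 0.6397; ρ = a/2 = 0.3199
P₀ = 0.515299 (from M/M/c formula)
C(c,a) = [a^c/(c!(1−ρ))]·P₀ = [0.40927/(2·0.6801)]·0.515299
= 0.30088·0.515299 = 0.155042

Final: 0.155042


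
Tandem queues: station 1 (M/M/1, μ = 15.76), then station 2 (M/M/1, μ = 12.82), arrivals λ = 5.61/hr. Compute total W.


Each node sees arrival rate λ = 5.61/hr (tandem ⇒ throughput preserved).
W₁ = 1/(μ₁−λ) = 1/(15.76−5.61) = 0.09852 hr
W₂ = 1/(μ₂−λ) = 1/(12.82−5.61) = 0.13870 hr
W_total = W₁ + W₂ = 0.09852 + 0.13870 = 0.23722 hr

Final: 0.23722 hr


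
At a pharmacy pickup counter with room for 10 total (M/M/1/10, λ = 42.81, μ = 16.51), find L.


ρ = 42.81/16.51 = 2.5930
L = ρ[1 − (K+1)ρ^K + Kρ^(K+1)] / [(1−ρ)(1−ρ^(K+1))]
Numerator: 2.5930·(1 − 11·13739.835897 + 10·35627.036629) = 531904.970848
Denominator: (-1.5930)·(-35626.036629) = 56751.348476
L = 531904.970848/56751.348476 = 9.3726

Final: 9.3726


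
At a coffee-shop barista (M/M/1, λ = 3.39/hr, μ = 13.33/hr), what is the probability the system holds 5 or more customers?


ρ = 3.39/13.33 = 0.2543
P(N ≥ n) = ρ^n = 0.2543^5 = 0.001064

Final: 0.001064


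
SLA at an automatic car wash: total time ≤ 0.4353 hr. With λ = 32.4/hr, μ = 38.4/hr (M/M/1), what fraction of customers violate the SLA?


W ~ Exponential(μ−λ) for M/M/1.
μ − λ = 38.4 − 32.4 = 6.0000
P(W > t) = e^{−(μ−λ)t} = e^{−2.6118} = 0.073402

Final: 0.073402


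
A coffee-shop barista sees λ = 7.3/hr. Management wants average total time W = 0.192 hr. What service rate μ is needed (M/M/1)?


W = 1/(μ−λ) ⇒ μ − λ = 1/W = 1/0.192 = 5.2083
μ = λ + 1/W = 7.3 + 5.2083 = 12.5083 per hr

Final: 12.5083 /hr


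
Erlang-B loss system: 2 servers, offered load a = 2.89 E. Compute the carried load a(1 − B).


B(2,2.89) = 0.517732 (Erlang-B)
Carried load = a(1 − B) = 2.89·(1 − 0.517732) = 2.89·0.482268 = 1.3938 E

Final: 1.3938 Erlangs


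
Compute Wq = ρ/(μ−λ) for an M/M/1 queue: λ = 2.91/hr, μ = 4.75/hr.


ρ = 2.91/4.75 = 0.6126
Wq = ρ/(μ−λ) = 0.6126/(4.75 − 2.91) = 0.6126/1.84 = 0.3330 hr

Final: 0.3330 hr


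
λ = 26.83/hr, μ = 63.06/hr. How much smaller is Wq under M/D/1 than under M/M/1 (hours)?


ρ = 26.83/63.06 = 0.4255
Wq(M/M/1) = ρ/(μ−λ) = 0.4255/36.23 = 0.01174 hr
Wq(M/D/1) = ρ/(2(μ−λ)) = 0.005872 hr
Savings = 0.01174 − 0.005872 = 0.005872 hr

Final: 0.005872 hr


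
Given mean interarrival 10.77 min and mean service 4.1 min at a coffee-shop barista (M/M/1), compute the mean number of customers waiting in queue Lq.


λ = 60/10.77 = 5.5710 /hr
μ = 60/4.1 = 14.6341 /hr
ρ = λ/μ = 5.5710/14.6341 = 0.3807
Lq = ρ²/(1−ρ) = 0.1449/0.6193 = 0.2340

Final: 0.2340


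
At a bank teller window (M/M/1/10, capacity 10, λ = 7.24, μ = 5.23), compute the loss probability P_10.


ρ = λ/μ = 7.24/5.23 = 1.3843
P_K = (1−ρ)ρ^K/(1−ρ^(K+1)) = (-0.3843·25.844538)/(1 − 35.777142)
= -9.932604/-34.777142 = 0.285607

Final: 0.285607


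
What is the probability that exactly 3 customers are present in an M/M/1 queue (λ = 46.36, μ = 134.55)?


ρ = 46.36/134.55 = 0.3446
P_n = (1−ρ)·ρ^n = (1 − 0.3446)·0.3446^3 = 0.6554·0.040905 = 0.026811

Final: 0.026811


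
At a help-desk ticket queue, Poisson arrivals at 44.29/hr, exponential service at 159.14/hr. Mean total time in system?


W = 1/(μ−λ) = 1/(159.14 − 44.29) = 1/114.85 = 0.008707 hr

Final: 0.008707 hr


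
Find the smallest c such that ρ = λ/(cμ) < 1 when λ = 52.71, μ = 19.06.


Stability requires cμ > λ ⇔ c > λ/μ.
λ/μ = 52.71/19.06 = 2.7655
Minimum integer c = ⌊2.7655⌋ + 1 = 3
Check: 3·19.06 = 57.18 > 52.71, while 2·19.06 = 38.12 ≤ 52.71

Final: 3 servers


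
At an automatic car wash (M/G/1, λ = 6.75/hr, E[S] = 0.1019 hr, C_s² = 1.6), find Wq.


ρ = λ·E[S] = 6.75·0.1019 = 0.6878
E[S²] = E[S]²(1+C_s²) = 0.1019²·(1+1.6) = 0.026997
Wq = λ·E[S²]/(2(1−ρ)) = 6.75·0.026997/(2·0.3122) = 0.29188 hr

Final: 0.29188 hr


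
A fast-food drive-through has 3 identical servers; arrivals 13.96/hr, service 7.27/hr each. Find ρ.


ρ = λ/(cμ) = 13.96/(3·7.27) = 13.96/21.81 = 0.6401

Final: 0.6401


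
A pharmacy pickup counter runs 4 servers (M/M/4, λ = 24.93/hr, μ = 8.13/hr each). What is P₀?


a = λ/μ = 24.93/8.13 = 3.0664; ρ = a/c = 0.7666
Σ_{k=0}^{3} a^k/k! (terms k=0..3) = 1.00000 + 3.06642 + 4.70147 + 4.80556 = 13.57345
Tail: a^4/(4!(1−ρ)) = 88.41520/(24·0.2334) = 15.78427
P₀ = 1/(13.57345 + 15.78427) = 1/29.35772 = 0.034063

Final: 0.034063


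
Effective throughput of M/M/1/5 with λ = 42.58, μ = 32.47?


ρ = 1.3114; P_K = (1−ρ)ρ^5/(1−ρ^6) = 0.295551
λ_eff = λ(1 − P_K) = 42.58·(1 − 0.295551) = 42.58·0.704449 = 29.9954 /hr

Final: 29.9954 /hr


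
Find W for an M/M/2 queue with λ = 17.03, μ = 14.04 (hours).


a = 1.2130; ρ = 0.6065; P₀ = 0.244957
Lq = P₀·a^c·ρ/(c!(1−ρ)²) = 0.70574
Wq = Lq/λ = 0.70574/17.03 = 0.04144 hr
W = Wq + 1/μ = 0.04144 + 0.07123 = 0.11267 hr

Final: 0.11267 hr


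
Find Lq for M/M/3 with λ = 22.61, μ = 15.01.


a = λ/μ = 1.5063; ρ = a/3 = 0.5021
P₀ = 0.208988
Lq = P₀·a^c·ρ / (c!·(1−ρ)²) = 0.208988·3.41790·0.5021/(6·0.24789)
= 0.24114

Final: 0.24114


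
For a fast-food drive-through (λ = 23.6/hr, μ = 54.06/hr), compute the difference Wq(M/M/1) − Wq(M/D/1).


ρ = 23.6/54.06 = 0.4366
Wq(M/M/1) = ρ/(μ−λ) = 0.4366/30.46 = 0.01433 hr
Wq(M/D/1) = ρ/(2(μ−λ)) = 0.007166 hr
Savings = 0.01433 − 0.007166 = 0.007166 hr

Final: 0.007166 hr


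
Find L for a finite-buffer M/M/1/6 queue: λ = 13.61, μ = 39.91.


ρ = 13.61/39.91 = 0.3410
L = ρ[1 − (K+1)ρ^K + Kρ^(K+1)] / [(1−ρ)(1−ρ^(K+1))]
Numerator: 0.3410·(1 − 7·0.001573 + 6·0.0005363) = 0.338360
Denominator: (0.6590)·(0.999464) = 0.658629
L = 0.338360/0.658629 = 0.5137

Final: 0.5137


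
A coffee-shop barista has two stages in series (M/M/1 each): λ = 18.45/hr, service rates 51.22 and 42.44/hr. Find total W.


Each node sees arrival rate λ = 18.45/hr (tandem ⇒ throughput preserved).
W₁ = 1/(μ₁−λ) = 1/(51.22−18.45) = 0.03052 hr
W₂ = 1/(μ₂−λ) = 1/(42.44−18.45) = 0.04168 hr
W_total = W₁ + W₂ = 0.03052 + 0.04168 = 0.07220 hr

Final: 0.07220 hr


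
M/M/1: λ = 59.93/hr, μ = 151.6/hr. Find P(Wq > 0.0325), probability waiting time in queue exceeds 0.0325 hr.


ρ = 59.93/151.6 = 0.3953
P(Wq > t) = ρ·e^{−(μ−λ)t} = 0.3953·e^{−2.9793}
= 0.3953·0.050830 = 0.020094

Final: 0.020094


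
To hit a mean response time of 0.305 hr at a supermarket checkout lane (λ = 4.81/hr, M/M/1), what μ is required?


W = 1/(μ−λ) ⇒ μ − λ = 1/W = 1/0.305 = 3.2787
μ = λ + 1/W = 4.81 + 3.2787 = 8.0887 per hr

Final: 8.0887 /hr


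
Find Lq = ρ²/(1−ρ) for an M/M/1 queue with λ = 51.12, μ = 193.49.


ρ = 51.12/193.49 = 0.2642
Lq = ρ²/(1−ρ) = 0.06980/0.7358 = 0.09486

Final: 0.09486


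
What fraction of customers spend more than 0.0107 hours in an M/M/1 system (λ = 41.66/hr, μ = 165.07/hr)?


W ~ Exponential(μ−λ) for M/M/1.
μ − λ = 165.07 − 41.66 = 123.4100
P(W > t) = e^{−(μ−λ)t} = e^{−1.3205} = 0.267005

Final: 0.267005


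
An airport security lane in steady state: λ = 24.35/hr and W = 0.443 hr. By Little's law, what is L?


L = λW = 24.35·0.443 = 10.7871

Final: 10.7871


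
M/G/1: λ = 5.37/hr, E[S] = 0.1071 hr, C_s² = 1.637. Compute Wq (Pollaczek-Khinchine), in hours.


ρ = λ·E[S] = 5.37·0.1071 = 0.5751
E[S²] = E[S]²(1+C_s²) = 0.1071²·(1+1.637) = 0.030247
Wq = λ·E[S²]/(2(1−ρ)) = 5.37·0.030247/(2·0.4249) = 0.19115 hr

Final: 0.19115 hr


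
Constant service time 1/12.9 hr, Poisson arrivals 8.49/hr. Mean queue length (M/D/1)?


ρ = 8.49/12.9 = 0.6581
M/D/1: Lq = ρ²/(2(1−ρ)) = 0.4331/(2·0.3419) = 0.63352

Final: 0.63352


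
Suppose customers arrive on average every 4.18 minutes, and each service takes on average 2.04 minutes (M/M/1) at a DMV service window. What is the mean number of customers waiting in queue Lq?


λ = 60/4.18 = 14.3541 /hr
μ = 60/2.04 = 29.4118 /hr
ρ = λ/μ = 14.3541/29.4118 = 0.4880
Lq = ρ²/(1−ρ) = 0.2382/0.5120 = 0.4652

Final: 0.4652


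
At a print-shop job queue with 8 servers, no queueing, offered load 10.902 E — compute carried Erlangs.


B(8,10.902) = 0.378606 (Erlang-B)
Carried load = a(1 − B) = 10.902·(1 − 0.378606) = 10.902·0.621394 = 6.7744 E

Final: 6.7744 Erlangs


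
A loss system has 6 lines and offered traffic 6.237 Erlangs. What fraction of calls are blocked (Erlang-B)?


B(c,a) = (a^c/c!) / Σ_{k=0}^{c} a^k/k!
a^6/6! = 81.756439
Σ terms (k=0..6): 1.00000 + 6.23700 + 19.45008 + 40.43673 + 63.05096 + 78.64977 + 81.75644 = 290.580987
B = 81.756439/290.580987 = 0.281355

Final: 0.281355


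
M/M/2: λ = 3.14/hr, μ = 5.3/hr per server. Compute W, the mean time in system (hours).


a = 0.5925; ρ = 0.2962; P₀ = 0.542940
Lq = P₀·a^c·ρ/(c!(1−ρ)²) = 0.05699
Wq = Lq/λ = 0.05699/3.14 = 0.01815 hr
W = Wq + 1/μ = 0.01815 + 0.18868 = 0.20683 hr

Final: 0.20683 hr


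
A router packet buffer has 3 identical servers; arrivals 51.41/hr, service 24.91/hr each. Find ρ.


ρ = λ/(cμ) = 51.41/(3·24.91) = 51.41/74.73 = 0.6879

Final: 0.6879


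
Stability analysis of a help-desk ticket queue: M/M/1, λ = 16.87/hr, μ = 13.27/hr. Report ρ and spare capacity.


Total capacity cμ = 1·13.27 = 13.27/hr
ρ = λ/(cμ) = 16.87/13.27 = 1.2713
Stable ⇔ ρ < 1: NO
Spare capacity = cμ − λ = 13.27 − 16.87 = -3.60/hr

Final: ρ = 1.2713; unstable; margin = -3.60/hr


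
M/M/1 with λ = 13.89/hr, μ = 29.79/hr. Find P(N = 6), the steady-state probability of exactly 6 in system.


ρ = 13.89/29.79 = 0.4663
P_n = (1−ρ)·ρ^n = (1 − 0.4663)·0.4663^6 = 0.5337·0.010275 = 0.005484

Final: 0.005484


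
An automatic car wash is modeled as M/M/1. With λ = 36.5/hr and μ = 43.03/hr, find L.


ρ = λ/μ = 36.5/43.03 = 0.8482
L = ρ/(1−ρ) = 0.8482/(1 − 0.8482) = 0.8482/0.1518 = 5.5896

Final: 5.5896


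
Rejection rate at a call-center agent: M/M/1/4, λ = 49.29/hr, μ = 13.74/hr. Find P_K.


ρ = λ/μ = 49.29/13.74 = 3.5873
P_K = (1−ρ)ρ^K/(1−ρ^(K+1)) = (-2.5873·165.610681)/(1 − 594.101197)
= -428.490516/-593.101197 = 0.722458

Final: 0.722458


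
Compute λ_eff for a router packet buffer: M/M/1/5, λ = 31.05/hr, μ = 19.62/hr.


ρ = 1.5826; P_K = (1−ρ)ρ^5/(1−ρ^6) = 0.393141
λ_eff = λ(1 − P_K) = 31.05·(1 − 0.393141) = 31.05·0.606859 = 18.8430 /hr

Final: 18.8430 /hr


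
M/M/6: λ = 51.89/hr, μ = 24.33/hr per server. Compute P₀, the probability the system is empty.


a = λ/μ = 51.89/24.33 = 2.1328; ρ = a/c = 0.3555
Σ_{k=0}^{5} a^k/k! (terms k=0..5) = 1.00000 + 2.13276 + 2.27433 + 1.61686 + 0.86209 + 0.36773 = 8.25377
Tail: a^6/(6!(1−ρ)) = 94.11295/(720·0.6445) = 0.20280
P₀ = 1/(8.25377 + 0.20280) = 1/8.45657 = 0.118251

Final: 0.118251


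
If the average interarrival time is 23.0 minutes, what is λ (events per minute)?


λ = 1/(interarrival time) in consistent units.
1 minute = 1 min, so λ = 1/23.0 = 0.04348 per minute

Final: 0.04348 /min


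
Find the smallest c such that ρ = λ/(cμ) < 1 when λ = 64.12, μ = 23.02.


Stability requires cμ > λ ⇔ c > λ/μ.
λ/μ = 64.12/23.02 = 2.7854
Minimum integer c = ⌊2.7854⌋ + 1 = 3
Check: 3·23.02 = 69.06 > 64.12, while 2·23.02 = 46.04 ≤ 64.12

Final: 3 servers


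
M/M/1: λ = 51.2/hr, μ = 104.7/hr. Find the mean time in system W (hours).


W = 1/(μ−λ) = 1/(104.7 − 51.2) = 1/53.50 = 0.01869 hr

Final: 0.01869 hr


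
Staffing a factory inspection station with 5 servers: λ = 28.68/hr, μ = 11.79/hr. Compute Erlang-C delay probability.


a = λ/μ = 2.4326; ρ = a/5 = 0.4865
P₀ = 0.085972 (from M/M/c formula)
C(c,a) = [a^c/(c!(1−ρ))]·P₀ = [85.17786/(120·0.5135)]·0.085972
= 1.38235·0.085972 = 0.118843

Final: 0.118843


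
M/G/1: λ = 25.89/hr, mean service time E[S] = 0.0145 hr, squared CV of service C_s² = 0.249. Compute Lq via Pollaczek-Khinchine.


ρ = λ·E[S] = 25.89·0.0145 = 0.3754
Lq = ρ²(1+C_s²)/(2(1−ρ)) = 0.1409·(1+0.249)/(2·0.6246)
= 0.1409·1.2490/1.2492 = 0.14091

Final: 0.14091


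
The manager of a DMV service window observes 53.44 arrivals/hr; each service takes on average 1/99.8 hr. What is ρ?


ρ = λ/μ = 53.44/99.8 = 0.5355

Final: 0.5355


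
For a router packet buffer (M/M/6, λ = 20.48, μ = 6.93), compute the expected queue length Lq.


a = λ/μ = 2.9553; ρ = a/6 = 0.4925
P₀ = 0.051272
Lq = P₀·a^c·ρ / (c!·(1−ρ)²) = 0.051272·666.16269·0.4925/(720·0.25751)
= 0.09074

Final: 0.09074


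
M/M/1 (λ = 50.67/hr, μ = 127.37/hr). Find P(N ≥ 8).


ρ = 50.67/127.37 = 0.3978
P(N ≥ n) = ρ^n = 0.3978^8 = 0.0006273

Final: 0.0006273


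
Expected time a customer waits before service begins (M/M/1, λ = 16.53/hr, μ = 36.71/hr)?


ρ = 16.53/36.71 = 0.4503
Wq = ρ/(μ−λ) = 0.4503/(36.71 − 16.53) = 0.4503/20.18 = 0.02231 hr

Final: 0.02231 hr


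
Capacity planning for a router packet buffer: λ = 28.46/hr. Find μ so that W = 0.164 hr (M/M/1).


W = 1/(μ−λ) ⇒ μ − λ = 1/W = 1/0.164 = 6.0976
μ = λ + 1/W = 28.46 + 6.0976 = 34.5576 per hr

Final: 34.5576 /hr


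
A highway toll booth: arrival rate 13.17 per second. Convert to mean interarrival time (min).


Mean interarrival time = 1/λ = 1/13.17 second = 0.07593 second
In minutes: 0.07593 × 0.0166667 = 0.001266 min

Final: 0.001266 min


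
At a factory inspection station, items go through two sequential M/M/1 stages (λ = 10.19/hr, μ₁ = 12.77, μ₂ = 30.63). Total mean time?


Each node sees arrival rate λ = 10.19/hr (tandem ⇒ throughput preserved).
W₁ = 1/(μ₁−λ) = 1/(12.77−10.19) = 0.38760 hr
W₂ = 1/(μ₂−λ) = 1/(30.63−10.19) = 0.04892 hr
W_total = W₁ + W₂ = 0.38760 + 0.04892 = 0.43652 hr

Final: 0.43652 hr


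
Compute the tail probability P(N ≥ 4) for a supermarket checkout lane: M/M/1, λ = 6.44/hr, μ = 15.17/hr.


ρ = 6.44/15.17 = 0.4245
P(N ≥ n) = ρ^n = 0.4245^4 = 0.032479

Final: 0.032479


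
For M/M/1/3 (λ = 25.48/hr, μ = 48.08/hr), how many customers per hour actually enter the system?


ρ = 0.5300; P_K = (1−ρ)ρ^3/(1−ρ^4) = 0.075950
λ_eff = λ(1 − P_K) = 25.48·(1 − 0.075950) = 25.48·0.924050 = 23.5448 /hr

Final: 23.5448 /hr


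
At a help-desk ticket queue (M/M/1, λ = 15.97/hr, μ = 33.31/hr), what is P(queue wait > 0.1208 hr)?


ρ = 15.97/33.31 = 0.4794
P(Wq > t) = ρ·e^{−(μ−λ)t} = 0.4794·e^{−2.0947}
= 0.4794·0.123111 = 0.059024

Final: 0.059024


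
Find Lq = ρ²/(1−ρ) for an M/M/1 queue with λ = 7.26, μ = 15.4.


ρ = 7.26/15.4 = 0.4714
Lq = ρ²/(1−ρ) = 0.2222/0.5286 = 0.4205

Final: 0.4205


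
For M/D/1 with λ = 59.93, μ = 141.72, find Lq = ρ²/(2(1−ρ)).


ρ = 59.93/141.72 = 0.4229
M/D/1: Lq = ρ²/(2(1−ρ)) = 0.1788/(2·0.5771) = 0.15493

Final: 0.15493


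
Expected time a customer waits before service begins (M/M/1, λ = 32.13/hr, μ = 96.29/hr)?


ρ = 32.13/96.29 = 0.3337
Wq = ρ/(μ−λ) = 0.3337/(96.29 − 32.13) = 0.3337/64.16 = 0.005201 hr

Final: 0.005201 hr


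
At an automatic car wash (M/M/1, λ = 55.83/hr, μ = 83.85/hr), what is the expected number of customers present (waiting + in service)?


ρ = λ/μ = 55.83/83.85 = 0.6658
L = ρ/(1−ρ) = 0.6658/(1 − 0.6658) = 0.6658/0.3342 = 1.9925

Final: 1.9925


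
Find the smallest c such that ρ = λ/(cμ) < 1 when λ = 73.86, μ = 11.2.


Stability requires cμ > λ ⇔ c > λ/μ.
λ/μ = 73.86/11.2 = 6.5946
Minimum integer c = ⌊6.5946⌋ + 1 = 7
Check: 7·11.2 = 78.40 > 73.86, while 6·11.2 = 67.20 ≤ 73.86

Final: 7 servers


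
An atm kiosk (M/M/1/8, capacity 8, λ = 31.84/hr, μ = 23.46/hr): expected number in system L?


ρ = 31.84/23.46 = 1.3572
L = ρ[1 − (K+1)ρ^K + Kρ^(K+1)] / [(1−ρ)(1−ρ^(K+1))]
Numerator: 1.3572·(1 − 9·11.512255 + 8·15.624476) = 30.381699
Denominator: (-0.3572)·(-14.624476) = 5.223918
L = 30.381699/5.223918 = 5.8159

Final: 5.8159


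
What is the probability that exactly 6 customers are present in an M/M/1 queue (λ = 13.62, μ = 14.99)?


ρ = 13.62/14.99 = 0.9086
P_n = (1−ρ)·ρ^n = (1 − 0.9086)·0.9086^6 = 0.09139·0.562669 = 0.051425

Final: 0.051425
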